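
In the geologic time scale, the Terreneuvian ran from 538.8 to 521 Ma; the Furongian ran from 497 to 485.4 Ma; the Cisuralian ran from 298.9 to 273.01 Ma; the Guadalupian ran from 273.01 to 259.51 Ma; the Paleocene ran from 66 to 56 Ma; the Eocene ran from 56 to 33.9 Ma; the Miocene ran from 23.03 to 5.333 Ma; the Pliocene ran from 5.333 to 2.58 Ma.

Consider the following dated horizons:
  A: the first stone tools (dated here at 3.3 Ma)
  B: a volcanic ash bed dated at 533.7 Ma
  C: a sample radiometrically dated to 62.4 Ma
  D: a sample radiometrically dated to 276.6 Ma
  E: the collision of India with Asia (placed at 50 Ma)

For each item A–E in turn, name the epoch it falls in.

Match each age against the start–end ranges in the excerpt: A = 3.3 Ma → Pliocene (5.333–2.58); B = 533.7 Ma → Terreneuvian (538.8–521); C = 62.4 Ma → Paleocene (66–56); D = 276.6 Ma → Cisuralian (298.9–273.01); E = 50 Ma → Eocene (56–33.9).

A — Pliocene; B — Terreneuvian; C — Paleocene; D — Cisuralian; E — Eocene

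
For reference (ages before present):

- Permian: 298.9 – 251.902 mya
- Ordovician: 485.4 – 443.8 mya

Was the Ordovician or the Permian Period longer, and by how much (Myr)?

Permian, by 5.398 million years

Ordovician: 485.4 − 443.8 = 41.6 Myr.
Permian: 298.9 − 251.902 = 46.998 Myr.
Difference: 46.998 − 41.6 = 5.398 Myr, so the Permian was longer.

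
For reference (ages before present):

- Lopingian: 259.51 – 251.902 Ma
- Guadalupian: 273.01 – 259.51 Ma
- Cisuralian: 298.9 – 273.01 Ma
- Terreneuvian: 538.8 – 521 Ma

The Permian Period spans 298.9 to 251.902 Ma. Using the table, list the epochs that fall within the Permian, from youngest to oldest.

Lopingian, Guadalupian, Cisuralian

Epochs with both bounds inside 298.9–251.902 Ma: Lopingian (259.51–251.902), Guadalupian (273.01–259.51), Cisuralian (298.9–273.01).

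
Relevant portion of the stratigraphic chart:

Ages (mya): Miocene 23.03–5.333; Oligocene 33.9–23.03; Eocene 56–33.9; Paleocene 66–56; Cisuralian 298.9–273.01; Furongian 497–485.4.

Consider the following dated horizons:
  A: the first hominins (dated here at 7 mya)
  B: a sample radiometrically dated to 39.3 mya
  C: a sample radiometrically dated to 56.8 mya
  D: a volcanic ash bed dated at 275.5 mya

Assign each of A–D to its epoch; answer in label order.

A — Miocene; B — Eocene; C — Paleocene; D — Cisuralian

A: 7 Ma lies in 23.03–5.333 Ma, so Miocene.
B: 39.3 Ma lies in 56–33.9 Ma, so Eocene.
C: 56.8 Ma lies in 66–56 Ma, so Paleocene.
D: 275.5 Ma lies in 298.9–273.01 Ma, so Cisuralian.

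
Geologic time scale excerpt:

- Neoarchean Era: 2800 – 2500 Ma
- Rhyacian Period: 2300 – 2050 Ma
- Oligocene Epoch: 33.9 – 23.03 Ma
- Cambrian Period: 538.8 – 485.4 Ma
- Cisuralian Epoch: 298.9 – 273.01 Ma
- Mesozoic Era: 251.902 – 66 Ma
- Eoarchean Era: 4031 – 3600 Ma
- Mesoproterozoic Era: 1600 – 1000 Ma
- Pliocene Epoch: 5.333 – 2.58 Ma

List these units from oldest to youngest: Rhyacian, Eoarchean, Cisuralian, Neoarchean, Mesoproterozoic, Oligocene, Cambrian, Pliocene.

Eoarchean → Neoarchean → Rhyacian → Mesoproterozoic → Cambrian → Cisuralian → Oligocene → Pliocene

Read off each span (Ma): Rhyacian 2300–2050; Eoarchean 4031–3600; Cisuralian 298.9–273.01; Neoarchean 2800–2500; Mesoproterozoic 1600–1000; Oligocene 33.9–23.03; Cambrian 538.8–485.4; Pliocene 5.333–2.58.
Larger Ma is older, so oldest→youngest is Eoarchean, Neoarchean, Rhyacian, Mesoproterozoic, Cambrian, Cisuralian, Oligocene, Pliocene.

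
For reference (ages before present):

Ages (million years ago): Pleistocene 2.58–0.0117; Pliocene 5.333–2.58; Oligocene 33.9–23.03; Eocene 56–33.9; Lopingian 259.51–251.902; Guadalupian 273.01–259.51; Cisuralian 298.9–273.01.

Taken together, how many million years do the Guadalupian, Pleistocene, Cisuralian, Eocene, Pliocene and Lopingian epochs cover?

Each duration: Guadalupian = 13.5; Pleistocene = 2.5683; Cisuralian = 25.89; Eocene = 22.1; Pliocene = 2.753; Lopingian = 7.608.
Sum: 13.5 + 2.5683 + 25.89 + 22.1 + 2.753 + 7.608 = 74.4193 Myr.

74.4193 million years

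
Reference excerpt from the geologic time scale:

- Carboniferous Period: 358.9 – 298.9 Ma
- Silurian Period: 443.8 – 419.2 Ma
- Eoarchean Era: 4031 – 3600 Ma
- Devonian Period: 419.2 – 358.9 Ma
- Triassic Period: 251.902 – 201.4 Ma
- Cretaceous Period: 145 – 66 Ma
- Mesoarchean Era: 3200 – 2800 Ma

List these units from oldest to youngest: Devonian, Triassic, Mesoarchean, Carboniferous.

Mesoarchean, Devonian, Carboniferous, Triassic

The oldest of these is Mesoarchean (starts 3200 Ma) and the youngest is Triassic (ends 201.4 Ma).
In between, by decreasing start age: Devonian (419.2), Carboniferous (358.9).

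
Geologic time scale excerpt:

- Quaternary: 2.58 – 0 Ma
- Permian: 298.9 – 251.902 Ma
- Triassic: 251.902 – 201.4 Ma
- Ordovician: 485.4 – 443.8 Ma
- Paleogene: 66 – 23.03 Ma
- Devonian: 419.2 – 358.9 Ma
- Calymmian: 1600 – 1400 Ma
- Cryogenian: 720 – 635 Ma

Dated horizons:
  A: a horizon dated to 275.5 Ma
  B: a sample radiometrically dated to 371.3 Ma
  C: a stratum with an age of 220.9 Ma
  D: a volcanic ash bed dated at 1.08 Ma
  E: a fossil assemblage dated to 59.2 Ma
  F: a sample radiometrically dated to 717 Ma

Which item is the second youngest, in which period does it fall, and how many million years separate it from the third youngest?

E, in the Paleogene; 161.7 million years to C

Smaller Ma means younger, so youngest first: D 1.08 < E 59.2 < C 220.9 < A 275.5 < B 371.3 < F 717.
Counting 2 along gives E (59.2 Ma); the excerpt puts that inside the Paleogene, 66–23.03 Ma.
Next in line is C (220.9 Ma), and 220.9 − 59.2 = 161.7 Myr.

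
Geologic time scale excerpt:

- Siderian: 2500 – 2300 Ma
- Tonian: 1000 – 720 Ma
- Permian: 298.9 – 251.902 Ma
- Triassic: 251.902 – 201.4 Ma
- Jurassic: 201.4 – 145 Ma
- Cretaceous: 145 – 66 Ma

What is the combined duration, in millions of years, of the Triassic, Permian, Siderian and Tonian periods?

577.5 million years

Each duration: Triassic = 50.502; Permian = 46.998; Siderian = 200; Tonian = 280.
Sum: 50.502 + 46.998 + 200 + 280 = 577.5 Myr.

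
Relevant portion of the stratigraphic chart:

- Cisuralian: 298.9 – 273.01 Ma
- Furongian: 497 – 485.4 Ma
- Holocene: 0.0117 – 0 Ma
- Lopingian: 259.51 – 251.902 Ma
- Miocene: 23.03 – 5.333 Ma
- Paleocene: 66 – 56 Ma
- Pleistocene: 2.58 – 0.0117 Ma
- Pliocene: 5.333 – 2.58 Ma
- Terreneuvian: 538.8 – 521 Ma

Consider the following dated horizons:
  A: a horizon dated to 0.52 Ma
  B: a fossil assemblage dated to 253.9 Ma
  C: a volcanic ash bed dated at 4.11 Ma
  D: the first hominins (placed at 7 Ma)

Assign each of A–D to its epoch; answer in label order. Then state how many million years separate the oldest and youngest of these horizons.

Match each age against the start–end ranges in the excerpt: A = 0.52 Ma → Pleistocene (2.58–0.0117); B = 253.9 Ma → Lopingian (259.51–251.902); C = 4.11 Ma → Pliocene (5.333–2.58); D = 7 Ma → Miocene (23.03–5.333).
The largest age is 253.9 Ma and the smallest is 0.52 Ma; their difference is 253.38 Myr.

A — Pleistocene; B — Lopingian; C — Pliocene; D — Miocene; span 253.38 million years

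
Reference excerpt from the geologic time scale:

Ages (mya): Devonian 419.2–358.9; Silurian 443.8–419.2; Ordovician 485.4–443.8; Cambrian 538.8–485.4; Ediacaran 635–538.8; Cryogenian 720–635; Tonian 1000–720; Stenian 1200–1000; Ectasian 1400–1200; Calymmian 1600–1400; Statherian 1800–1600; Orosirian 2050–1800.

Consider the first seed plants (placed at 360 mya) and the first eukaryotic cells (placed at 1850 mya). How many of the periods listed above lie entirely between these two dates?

The older date is 1850 Ma and the younger is 360 Ma.
Periods with start < 1850 and end > 360 Ma: Statherian (1800–1600), Calymmian (1600–1400), Ectasian (1400–1200), Stenian (1200–1000), Tonian (1000–720), Cryogenian (720–635), Ediacaran (635–538.8), Cambrian (538.8–485.4), Ordovician (485.4–443.8), Silurian (443.8–419.2).
That is 10 complete periods.

10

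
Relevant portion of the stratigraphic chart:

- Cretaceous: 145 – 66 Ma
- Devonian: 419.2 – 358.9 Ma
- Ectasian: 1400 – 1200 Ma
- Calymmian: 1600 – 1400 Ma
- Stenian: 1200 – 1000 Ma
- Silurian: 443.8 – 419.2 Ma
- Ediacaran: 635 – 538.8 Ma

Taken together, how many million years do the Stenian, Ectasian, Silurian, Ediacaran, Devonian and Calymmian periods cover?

781.1 million years

Each duration: Stenian = 200; Ectasian = 200; Silurian = 24.6; Ediacaran = 96.2; Devonian = 60.3; Calymmian = 200.
Sum: 200 + 200 + 24.6 + 96.2 + 60.3 + 200 = 781.1 Myr.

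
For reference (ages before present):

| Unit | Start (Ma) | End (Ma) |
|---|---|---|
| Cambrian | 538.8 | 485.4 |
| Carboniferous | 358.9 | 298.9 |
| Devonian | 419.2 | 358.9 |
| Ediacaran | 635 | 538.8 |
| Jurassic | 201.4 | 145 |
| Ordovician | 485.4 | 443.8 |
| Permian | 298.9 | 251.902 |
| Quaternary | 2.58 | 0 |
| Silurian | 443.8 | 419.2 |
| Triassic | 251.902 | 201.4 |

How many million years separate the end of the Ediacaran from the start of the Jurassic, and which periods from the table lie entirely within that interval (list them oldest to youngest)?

End of Ediacaran = 538.8 Ma; start of Jurassic = 201.4 Ma.
Gap = 538.8 − 201.4 = 337.4 Myr.
Periods wholly inside 538.8–201.4 Ma: Cambrian (538.8–485.4), Ordovician (485.4–443.8), Silurian (443.8–419.2), Devonian (419.2–358.9), Carboniferous (358.9–298.9), Permian (298.9–251.902), Triassic (251.902–201.4).

337.4 million years; Cambrian, Ordovician, Silurian, Devonian, Carboniferous, Permian, Triassic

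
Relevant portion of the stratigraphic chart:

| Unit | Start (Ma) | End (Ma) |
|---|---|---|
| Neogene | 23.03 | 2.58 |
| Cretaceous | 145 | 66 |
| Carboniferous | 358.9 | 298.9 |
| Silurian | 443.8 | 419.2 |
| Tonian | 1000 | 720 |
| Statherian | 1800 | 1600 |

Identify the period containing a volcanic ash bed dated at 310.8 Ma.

310.8 Ma lies between 358.9 and 298.9 Ma, so it falls in the Carboniferous.

Carboniferous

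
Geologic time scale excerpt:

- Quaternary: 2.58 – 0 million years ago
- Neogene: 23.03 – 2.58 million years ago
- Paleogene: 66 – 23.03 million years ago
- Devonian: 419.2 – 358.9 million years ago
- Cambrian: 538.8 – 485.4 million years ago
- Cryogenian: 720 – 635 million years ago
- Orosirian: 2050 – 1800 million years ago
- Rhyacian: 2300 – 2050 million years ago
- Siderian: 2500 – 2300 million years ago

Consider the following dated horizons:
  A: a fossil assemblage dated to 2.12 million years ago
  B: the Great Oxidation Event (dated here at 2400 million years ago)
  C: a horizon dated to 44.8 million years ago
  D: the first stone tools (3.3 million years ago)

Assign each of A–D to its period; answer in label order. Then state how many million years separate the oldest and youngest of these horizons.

A — Quaternary; B — Siderian; C — Paleogene; D — Neogene; span 2397.88 million years

A: 2.12 Ma lies in 2.58–0 Ma, so Quaternary.
B: 2400 Ma lies in 2500–2300 Ma, so Siderian.
C: 44.8 Ma lies in 66–23.03 Ma, so Paleogene.
D: 3.3 Ma lies in 23.03–2.58 Ma, so Neogene.
Oldest = 2400 Ma, youngest = 2.12 Ma → span 2397.88 Myr.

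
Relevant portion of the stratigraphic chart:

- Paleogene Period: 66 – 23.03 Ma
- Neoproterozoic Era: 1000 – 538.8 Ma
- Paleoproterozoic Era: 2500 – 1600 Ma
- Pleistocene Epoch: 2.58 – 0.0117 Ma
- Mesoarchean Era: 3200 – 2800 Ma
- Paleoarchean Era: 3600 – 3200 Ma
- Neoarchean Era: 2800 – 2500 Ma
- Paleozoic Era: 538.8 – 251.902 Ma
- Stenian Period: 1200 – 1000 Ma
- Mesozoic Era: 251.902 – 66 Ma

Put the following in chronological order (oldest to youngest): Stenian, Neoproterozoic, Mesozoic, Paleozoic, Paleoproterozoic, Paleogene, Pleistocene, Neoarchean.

Sorting by start age (descending Ma, since larger Ma = older): Neoarchean start 2800, Paleoproterozoic start 2500, Stenian start 1200, Neoproterozoic start 1000, Paleozoic start 538.8, Mesozoic start 251.902, Paleogene start 66, Pleistocene start 2.58.

Neoarchean → Paleoproterozoic → Stenian → Neoproterozoic → Paleozoic → Mesozoic → Paleogene → Pleistocene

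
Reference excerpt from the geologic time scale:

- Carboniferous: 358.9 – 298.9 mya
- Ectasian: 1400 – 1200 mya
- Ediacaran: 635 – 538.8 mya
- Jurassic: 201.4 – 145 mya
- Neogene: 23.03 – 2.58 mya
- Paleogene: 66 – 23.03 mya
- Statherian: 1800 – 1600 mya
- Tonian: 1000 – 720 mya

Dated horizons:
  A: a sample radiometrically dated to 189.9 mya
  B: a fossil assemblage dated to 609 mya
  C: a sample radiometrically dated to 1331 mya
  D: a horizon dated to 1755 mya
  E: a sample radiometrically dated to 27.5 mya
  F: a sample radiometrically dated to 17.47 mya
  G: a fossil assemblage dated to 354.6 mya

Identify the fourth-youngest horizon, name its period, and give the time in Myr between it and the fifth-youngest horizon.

Sorted youngest-first by Ma: F (17.47), E (27.5), A (189.9), G (354.6), B (609), C (1331), D (1755).
The fourth youngest is G at 354.6 Ma, which lies in 358.9–298.9 Ma: the Carboniferous.
The fifth youngest is B at 609 Ma; separation = |354.6 − 609| = 254.4 Myr.

G, in the Carboniferous; 254.4 million years to B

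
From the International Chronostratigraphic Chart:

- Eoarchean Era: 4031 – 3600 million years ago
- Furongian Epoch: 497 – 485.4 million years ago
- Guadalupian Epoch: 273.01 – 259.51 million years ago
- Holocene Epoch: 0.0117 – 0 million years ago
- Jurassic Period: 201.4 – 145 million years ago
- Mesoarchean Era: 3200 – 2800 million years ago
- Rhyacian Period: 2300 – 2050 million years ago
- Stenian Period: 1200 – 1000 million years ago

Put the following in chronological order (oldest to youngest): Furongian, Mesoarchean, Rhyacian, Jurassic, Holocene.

Read off each span (Ma): Furongian 497–485.4; Mesoarchean 3200–2800; Rhyacian 2300–2050; Jurassic 201.4–145; Holocene 0.0117–0.
Larger Ma is older, so oldest→youngest is Mesoarchean, Rhyacian, Furongian, Jurassic, Holocene.

Mesoarchean, Rhyacian, Furongian, Jurassic, Holocene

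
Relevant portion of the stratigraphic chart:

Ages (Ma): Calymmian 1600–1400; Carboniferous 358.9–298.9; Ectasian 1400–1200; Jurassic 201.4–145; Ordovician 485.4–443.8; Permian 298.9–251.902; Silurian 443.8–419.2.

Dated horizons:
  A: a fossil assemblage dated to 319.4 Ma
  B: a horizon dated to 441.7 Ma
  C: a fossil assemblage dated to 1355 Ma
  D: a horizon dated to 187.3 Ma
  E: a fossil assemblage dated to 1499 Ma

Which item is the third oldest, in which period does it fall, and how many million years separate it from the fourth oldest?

Sorted oldest-first by Ma: E (1499), C (1355), B (441.7), A (319.4), D (187.3).
The third oldest is B at 441.7 Ma, which lies in 443.8–419.2 Ma: the Silurian.
The fourth oldest is A at 319.4 Ma; separation = |441.7 − 319.4| = 122.3 Myr.

B, in the Silurian; 122.3 million years to A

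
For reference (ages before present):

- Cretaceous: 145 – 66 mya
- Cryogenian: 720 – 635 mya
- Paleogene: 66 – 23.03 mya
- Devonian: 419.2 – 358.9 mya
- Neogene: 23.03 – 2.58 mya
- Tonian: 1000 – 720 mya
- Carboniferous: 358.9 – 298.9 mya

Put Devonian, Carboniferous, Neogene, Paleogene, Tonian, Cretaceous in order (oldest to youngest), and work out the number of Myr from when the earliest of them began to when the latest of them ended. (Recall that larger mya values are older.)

Tonian, Devonian, Carboniferous, Cretaceous, Paleogene, Neogene; total span 997.42 Myr

From the excerpt: Devonian 419.2–358.9; Carboniferous 358.9–298.9; Neogene 23.03–2.58; Paleogene 66–23.03; Tonian 1000–720; Cretaceous 145–66 (Ma).
Larger Ma is earlier, so the oldest is Tonian and the youngest is Neogene; oldest to youngest: Tonian, Devonian, Carboniferous, Cretaceous, Paleogene, Neogene.
Oldest start 1000 minus youngest end 2.58 gives 997.42 Myr overall.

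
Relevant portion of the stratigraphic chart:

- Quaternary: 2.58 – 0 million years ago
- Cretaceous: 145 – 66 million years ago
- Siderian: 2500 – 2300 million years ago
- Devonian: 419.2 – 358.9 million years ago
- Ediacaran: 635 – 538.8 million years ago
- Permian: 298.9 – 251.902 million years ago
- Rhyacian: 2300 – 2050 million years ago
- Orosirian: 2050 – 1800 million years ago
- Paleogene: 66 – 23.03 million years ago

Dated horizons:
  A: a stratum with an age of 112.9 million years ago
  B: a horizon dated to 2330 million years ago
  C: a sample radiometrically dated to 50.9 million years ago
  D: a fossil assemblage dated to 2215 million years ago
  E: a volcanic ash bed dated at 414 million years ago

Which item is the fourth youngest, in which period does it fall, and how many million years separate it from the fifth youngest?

Smaller Ma means younger, so youngest first: C 50.9 < A 112.9 < E 414 < D 2215 < B 2330.
Counting 4 along gives D (2215 Ma); the excerpt puts that inside the Rhyacian, 2300–2050 Ma.
Next in line is B (2330 Ma), and 2330 − 2215 = 115 Myr.

D, in the Rhyacian; 115 million years to B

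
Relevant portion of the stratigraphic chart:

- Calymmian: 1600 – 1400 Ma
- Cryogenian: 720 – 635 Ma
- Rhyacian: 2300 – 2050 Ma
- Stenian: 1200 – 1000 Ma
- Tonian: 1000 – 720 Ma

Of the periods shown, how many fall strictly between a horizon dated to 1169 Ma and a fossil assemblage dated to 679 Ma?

1

1169 Ma sits inside the Stenian (1200–1000) and 679 Ma inside the Cryogenian (720–635); neither of those is wholly between the two dates.
The listed periods lying completely between them are Tonian — 1 in all.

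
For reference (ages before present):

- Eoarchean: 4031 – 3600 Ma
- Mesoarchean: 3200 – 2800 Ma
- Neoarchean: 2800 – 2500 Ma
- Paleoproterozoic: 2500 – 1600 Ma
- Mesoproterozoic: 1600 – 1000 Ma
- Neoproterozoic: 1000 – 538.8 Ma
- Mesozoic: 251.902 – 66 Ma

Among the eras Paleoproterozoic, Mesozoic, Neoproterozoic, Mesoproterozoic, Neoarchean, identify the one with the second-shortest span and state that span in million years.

Start − end for each: Paleoproterozoic 2500 − 1600 = 900; Mesozoic 251.902 − 66 = 185.902; Neoproterozoic 1000 − 538.8 = 461.2; Mesoproterozoic 1600 − 1000 = 600; Neoarchean 2800 − 2500 = 300.
Ranking these from shortest: Mesozoic < Neoarchean < Neoproterozoic < Mesoproterozoic < Paleoproterozoic.
Position 2 in that ranking is Neoarchean, which lasted 300 Myr.

Neoarchean, 300 million years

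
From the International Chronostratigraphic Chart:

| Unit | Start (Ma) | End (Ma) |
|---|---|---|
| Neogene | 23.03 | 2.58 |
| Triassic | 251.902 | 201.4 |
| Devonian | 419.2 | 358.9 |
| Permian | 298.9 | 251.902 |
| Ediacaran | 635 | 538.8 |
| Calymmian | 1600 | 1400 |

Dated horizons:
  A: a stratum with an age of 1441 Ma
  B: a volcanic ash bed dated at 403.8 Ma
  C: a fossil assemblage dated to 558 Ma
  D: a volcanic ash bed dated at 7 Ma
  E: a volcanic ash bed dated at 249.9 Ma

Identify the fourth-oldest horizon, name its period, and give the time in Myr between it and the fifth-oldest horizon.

Sorted oldest-first by Ma: A (1441), C (558), B (403.8), E (249.9), D (7).
The fourth oldest is E at 249.9 Ma, which lies in 251.902–201.4 Ma: the Triassic.
The fifth oldest is D at 7 Ma; separation = |249.9 − 7| = 242.9 Myr.

E, in the Triassic; 242.9 million years to D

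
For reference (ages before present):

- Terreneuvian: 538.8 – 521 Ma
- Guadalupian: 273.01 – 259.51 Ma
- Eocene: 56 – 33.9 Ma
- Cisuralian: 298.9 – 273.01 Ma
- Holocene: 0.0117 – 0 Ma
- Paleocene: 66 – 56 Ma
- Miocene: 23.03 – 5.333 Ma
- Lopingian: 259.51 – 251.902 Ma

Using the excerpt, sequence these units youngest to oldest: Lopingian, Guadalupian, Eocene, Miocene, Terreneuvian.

Miocene, Eocene, Lopingian, Guadalupian, Terreneuvian

Sorting by start age (ascending Ma, since larger Ma = older): Miocene start 23.03, Eocene start 56, Lopingian start 259.51, Guadalupian start 273.01, Terreneuvian start 538.8.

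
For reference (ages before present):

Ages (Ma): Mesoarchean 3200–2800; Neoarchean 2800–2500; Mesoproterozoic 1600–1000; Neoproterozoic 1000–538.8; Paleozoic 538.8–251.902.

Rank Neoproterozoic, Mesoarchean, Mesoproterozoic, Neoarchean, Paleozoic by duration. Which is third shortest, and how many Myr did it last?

Mesoarchean, 400 million years

Start − end for each: Neoproterozoic 1000 − 538.8 = 461.2; Mesoarchean 3200 − 2800 = 400; Mesoproterozoic 1600 − 1000 = 600; Neoarchean 2800 − 2500 = 300; Paleozoic 538.8 − 251.902 = 286.898.
Ranking these from shortest: Paleozoic < Neoarchean < Mesoarchean < Neoproterozoic < Mesoproterozoic.
Position 3 in that ranking is Mesoarchean, which lasted 400 Myr.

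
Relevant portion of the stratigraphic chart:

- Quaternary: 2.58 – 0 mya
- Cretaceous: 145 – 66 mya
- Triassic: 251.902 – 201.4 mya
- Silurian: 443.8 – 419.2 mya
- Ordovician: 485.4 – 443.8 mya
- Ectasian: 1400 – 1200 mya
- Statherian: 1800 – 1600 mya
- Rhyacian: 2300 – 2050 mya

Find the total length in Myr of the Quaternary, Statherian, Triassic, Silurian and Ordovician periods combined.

Each duration: Quaternary = 2.58; Statherian = 200; Triassic = 50.502; Silurian = 24.6; Ordovician = 41.6.
Sum: 2.58 + 200 + 50.502 + 24.6 + 41.6 = 319.282 Myr.

319.282 million years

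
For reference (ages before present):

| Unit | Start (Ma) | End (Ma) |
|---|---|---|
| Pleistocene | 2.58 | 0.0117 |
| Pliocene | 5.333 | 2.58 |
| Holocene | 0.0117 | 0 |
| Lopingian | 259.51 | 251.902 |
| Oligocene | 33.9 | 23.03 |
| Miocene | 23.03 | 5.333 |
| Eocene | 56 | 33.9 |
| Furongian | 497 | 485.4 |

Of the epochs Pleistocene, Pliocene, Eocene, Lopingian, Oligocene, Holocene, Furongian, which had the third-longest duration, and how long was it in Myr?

Oligocene, 10.87 million years

Start − end for each: Pleistocene 2.58 − 0.0117 = 2.5683; Pliocene 5.333 − 2.58 = 2.753; Eocene 56 − 33.9 = 22.1; Lopingian 259.51 − 251.902 = 7.608; Oligocene 33.9 − 23.03 = 10.87; Holocene 0.0117 − 0 = 0.0117; Furongian 497 − 485.4 = 11.6.
Ranking these from longest: Eocene > Furongian > Oligocene > Lopingian > Pliocene > Pleistocene > Holocene.
Position 3 in that ranking is Oligocene, which lasted 10.87 Myr.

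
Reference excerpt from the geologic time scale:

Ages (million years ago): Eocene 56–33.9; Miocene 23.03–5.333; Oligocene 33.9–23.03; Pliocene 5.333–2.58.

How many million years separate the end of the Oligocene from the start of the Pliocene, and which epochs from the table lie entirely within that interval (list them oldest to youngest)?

The Oligocene closes at 23.03 Ma and the Pliocene opens at 5.333 Ma, so the interval is 23.03 − 5.333 = 17.697 Myr.
An epoch fits inside if it starts at or after 23.03 Ma and ends at or before 5.333 Ma; oldest first that gives Miocene.

17.697 million years; Miocene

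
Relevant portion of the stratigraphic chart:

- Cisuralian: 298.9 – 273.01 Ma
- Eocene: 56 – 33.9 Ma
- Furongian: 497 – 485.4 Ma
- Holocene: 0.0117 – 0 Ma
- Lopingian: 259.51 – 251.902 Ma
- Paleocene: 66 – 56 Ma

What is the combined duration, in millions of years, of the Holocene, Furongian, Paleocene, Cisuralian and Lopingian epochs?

Each duration: Holocene = 0.0117; Furongian = 11.6; Paleocene = 10; Cisuralian = 25.89; Lopingian = 7.608.
Sum: 0.0117 + 11.6 + 10 + 25.89 + 7.608 = 55.1097 Myr.

55.1097 million years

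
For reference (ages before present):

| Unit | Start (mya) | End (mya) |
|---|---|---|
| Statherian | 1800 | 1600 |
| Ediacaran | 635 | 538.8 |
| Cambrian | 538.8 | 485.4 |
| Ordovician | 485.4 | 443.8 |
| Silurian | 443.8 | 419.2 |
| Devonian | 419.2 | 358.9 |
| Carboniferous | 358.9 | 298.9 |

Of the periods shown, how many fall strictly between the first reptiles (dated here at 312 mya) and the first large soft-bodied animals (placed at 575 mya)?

4

575 Ma sits inside the Ediacaran (635–538.8) and 312 Ma inside the Carboniferous (358.9–298.9); neither of those is wholly between the two dates.
The listed periods lying completely between them are Cambrian, Ordovician, Silurian, Devonian — 4 in all.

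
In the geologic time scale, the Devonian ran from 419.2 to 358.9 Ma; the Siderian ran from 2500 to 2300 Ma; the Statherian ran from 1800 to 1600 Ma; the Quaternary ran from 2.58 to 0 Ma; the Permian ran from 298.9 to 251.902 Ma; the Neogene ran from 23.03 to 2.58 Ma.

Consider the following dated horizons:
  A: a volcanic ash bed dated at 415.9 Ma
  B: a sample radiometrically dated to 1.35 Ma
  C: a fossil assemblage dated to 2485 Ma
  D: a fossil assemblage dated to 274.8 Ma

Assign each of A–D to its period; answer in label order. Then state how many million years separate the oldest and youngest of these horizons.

A — Devonian; B — Quaternary; C — Siderian; D — Permian; span 2483.65 million years

A: 415.9 Ma lies in 419.2–358.9 Ma, so Devonian.
B: 1.35 Ma lies in 2.58–0 Ma, so Quaternary.
C: 2485 Ma lies in 2500–2300 Ma, so Siderian.
D: 274.8 Ma lies in 298.9–251.902 Ma, so Permian.
Oldest = 2485 Ma, youngest = 1.35 Ma → span 2483.65 Myr.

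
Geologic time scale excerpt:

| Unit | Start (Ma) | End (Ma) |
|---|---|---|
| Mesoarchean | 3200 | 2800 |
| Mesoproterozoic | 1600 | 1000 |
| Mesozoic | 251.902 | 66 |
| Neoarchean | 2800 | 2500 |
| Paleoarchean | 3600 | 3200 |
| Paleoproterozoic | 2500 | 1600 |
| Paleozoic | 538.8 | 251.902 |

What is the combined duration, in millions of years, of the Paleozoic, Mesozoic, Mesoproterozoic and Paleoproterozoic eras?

1972.8 million years

Duration is start − end for each: (538.8 − 251.902) + (251.902 − 66) + (1600 − 1000) + (2500 − 1600).
That is 286.898 + 185.902 + 600 + 900, which totals 1972.8 million years.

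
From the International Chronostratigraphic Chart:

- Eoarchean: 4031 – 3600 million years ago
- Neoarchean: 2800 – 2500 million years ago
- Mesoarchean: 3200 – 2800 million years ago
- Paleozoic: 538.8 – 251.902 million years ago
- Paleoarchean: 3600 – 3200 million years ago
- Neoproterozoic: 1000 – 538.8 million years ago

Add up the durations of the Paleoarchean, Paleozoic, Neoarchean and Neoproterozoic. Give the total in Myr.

1448.098 million years

Duration is start − end for each: (3600 − 3200) + (538.8 − 251.902) + (2800 − 2500) + (1000 − 538.8).
That is 400 + 286.898 + 300 + 461.2, which totals 1448.098 million years.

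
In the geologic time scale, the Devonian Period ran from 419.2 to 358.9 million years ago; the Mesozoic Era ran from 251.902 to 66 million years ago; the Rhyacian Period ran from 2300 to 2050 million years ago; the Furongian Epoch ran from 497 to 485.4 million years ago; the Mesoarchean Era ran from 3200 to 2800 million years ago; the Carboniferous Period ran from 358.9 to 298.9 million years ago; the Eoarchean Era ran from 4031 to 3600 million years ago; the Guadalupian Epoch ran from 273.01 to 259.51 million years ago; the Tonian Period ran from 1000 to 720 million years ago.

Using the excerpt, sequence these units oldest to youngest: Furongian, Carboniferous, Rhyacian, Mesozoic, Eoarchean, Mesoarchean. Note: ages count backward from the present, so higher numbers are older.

Eoarchean → Mesoarchean → Rhyacian → Furongian → Carboniferous → Mesozoic

The oldest of these is Eoarchean (starts 4031 Ma) and the youngest is Mesozoic (ends 66 Ma).
In between, by decreasing start age: Mesoarchean (3200), Rhyacian (2300), Furongian (497), Carboniferous (358.9).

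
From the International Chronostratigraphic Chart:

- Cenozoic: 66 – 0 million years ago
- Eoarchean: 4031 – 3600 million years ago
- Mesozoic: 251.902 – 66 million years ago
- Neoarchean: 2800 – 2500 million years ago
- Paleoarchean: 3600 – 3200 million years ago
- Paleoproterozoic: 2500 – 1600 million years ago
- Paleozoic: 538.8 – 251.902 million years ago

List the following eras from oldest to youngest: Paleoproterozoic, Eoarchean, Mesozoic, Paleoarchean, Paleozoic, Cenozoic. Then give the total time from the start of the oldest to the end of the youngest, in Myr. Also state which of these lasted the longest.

From the excerpt: Paleoproterozoic 2500–1600; Eoarchean 4031–3600; Mesozoic 251.902–66; Paleoarchean 3600–3200; Paleozoic 538.8–251.902; Cenozoic 66–0 (Ma).
Larger Ma is earlier, so the oldest is Eoarchean and the youngest is Cenozoic; oldest to youngest: Eoarchean, Paleoarchean, Paleoproterozoic, Paleozoic, Mesozoic, Cenozoic.
Oldest start 4031 minus youngest end 0 gives 4031 Myr overall.
Individual lengths (start − end): Cenozoic 66; Paleozoic 286.898; Paleoarchean 400; Mesozoic 185.902; Paleoproterozoic 900; Eoarchean 431. The largest is Paleoproterozoic at 900 Myr.

Eoarchean → Paleoarchean → Paleoproterozoic → Paleozoic → Mesozoic → Cenozoic; total span 4031 Myr; longest is Paleoproterozoic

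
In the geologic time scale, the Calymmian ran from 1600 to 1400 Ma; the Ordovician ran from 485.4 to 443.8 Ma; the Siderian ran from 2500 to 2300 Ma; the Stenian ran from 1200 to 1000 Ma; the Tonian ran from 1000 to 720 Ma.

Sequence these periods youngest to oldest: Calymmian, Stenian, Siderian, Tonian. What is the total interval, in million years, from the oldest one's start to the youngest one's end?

Tonian, Stenian, Calymmian, Siderian; total span 1780 Myr

From the excerpt: Calymmian 1600–1400; Stenian 1200–1000; Siderian 2500–2300; Tonian 1000–720 (Ma).
Larger Ma is earlier, so the oldest is Siderian and the youngest is Tonian; youngest to oldest: Tonian, Stenian, Calymmian, Siderian.
Oldest start 2500 minus youngest end 720 gives 1780 Myr overall.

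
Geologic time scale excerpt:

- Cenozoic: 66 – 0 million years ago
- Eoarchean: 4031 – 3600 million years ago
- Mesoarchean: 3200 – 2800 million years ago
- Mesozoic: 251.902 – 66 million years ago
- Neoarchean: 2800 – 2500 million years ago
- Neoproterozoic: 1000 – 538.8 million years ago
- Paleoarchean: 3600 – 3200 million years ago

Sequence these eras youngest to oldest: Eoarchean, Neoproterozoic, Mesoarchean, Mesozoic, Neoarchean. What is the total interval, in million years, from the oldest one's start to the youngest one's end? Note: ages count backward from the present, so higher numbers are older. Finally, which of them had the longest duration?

Mesozoic → Neoproterozoic → Neoarchean → Mesoarchean → Eoarchean; total span 3965 Myr; longest is Neoproterozoic

From the excerpt: Eoarchean 4031–3600; Neoproterozoic 1000–538.8; Mesoarchean 3200–2800; Mesozoic 251.902–66; Neoarchean 2800–2500 (Ma).
Larger Ma is earlier, so the oldest is Eoarchean and the youngest is Mesozoic; youngest to oldest: Mesozoic, Neoproterozoic, Neoarchean, Mesoarchean, Eoarchean.
Oldest start 4031 minus youngest end 66 gives 3965 Myr overall.
Individual lengths (start − end): Mesozoic 185.902; Eoarchean 431; Neoproterozoic 461.2; Neoarchean 300; Mesoarchean 400. The largest is Neoproterozoic at 461.2 Myr.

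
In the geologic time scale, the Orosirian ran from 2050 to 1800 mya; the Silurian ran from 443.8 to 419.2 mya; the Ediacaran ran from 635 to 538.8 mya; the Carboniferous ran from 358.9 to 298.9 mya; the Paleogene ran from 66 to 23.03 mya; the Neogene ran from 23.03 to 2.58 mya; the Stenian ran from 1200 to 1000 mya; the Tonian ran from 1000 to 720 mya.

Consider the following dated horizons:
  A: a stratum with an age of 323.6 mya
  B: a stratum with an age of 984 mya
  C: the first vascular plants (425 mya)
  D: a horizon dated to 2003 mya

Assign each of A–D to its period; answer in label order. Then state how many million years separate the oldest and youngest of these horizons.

A — Carboniferous; B — Tonian; C — Silurian; D — Orosirian; span 1679.4 million years

Match each age against the start–end ranges in the excerpt: A = 323.6 Ma → Carboniferous (358.9–298.9); B = 984 Ma → Tonian (1000–720); C = 425 Ma → Silurian (443.8–419.2); D = 2003 Ma → Orosirian (2050–1800).
The largest age is 2003 Ma and the smallest is 323.6 Ma; their difference is 1679.4 Myr.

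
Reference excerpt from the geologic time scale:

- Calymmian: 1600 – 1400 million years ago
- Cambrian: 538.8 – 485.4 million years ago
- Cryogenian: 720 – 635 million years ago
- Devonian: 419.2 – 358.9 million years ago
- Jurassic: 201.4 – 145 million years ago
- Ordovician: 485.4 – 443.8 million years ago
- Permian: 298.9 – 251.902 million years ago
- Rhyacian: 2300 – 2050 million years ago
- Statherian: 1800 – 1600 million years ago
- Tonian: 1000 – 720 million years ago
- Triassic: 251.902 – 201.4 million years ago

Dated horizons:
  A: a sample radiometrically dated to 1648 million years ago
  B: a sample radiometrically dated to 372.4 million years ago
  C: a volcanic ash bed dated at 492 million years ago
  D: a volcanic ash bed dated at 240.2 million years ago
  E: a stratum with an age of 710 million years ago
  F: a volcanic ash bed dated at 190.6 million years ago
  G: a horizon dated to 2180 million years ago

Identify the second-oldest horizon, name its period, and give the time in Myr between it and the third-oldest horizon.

A, in the Statherian; 938 million years to E

Larger Ma means older, so oldest first: G 2180 > A 1648 > E 710 > C 492 > B 372.4 > D 240.2 > F 190.6.
Counting 2 along gives A (1648 Ma); the excerpt puts that inside the Statherian, 1800–1600 Ma.
Next in line is E (710 Ma), and 1648 − 710 = 938 Myr.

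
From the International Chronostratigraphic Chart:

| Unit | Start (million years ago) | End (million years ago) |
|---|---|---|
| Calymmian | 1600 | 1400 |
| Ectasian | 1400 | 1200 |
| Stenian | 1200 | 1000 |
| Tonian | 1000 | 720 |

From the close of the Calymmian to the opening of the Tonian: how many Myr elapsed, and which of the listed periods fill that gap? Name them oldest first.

400 million years; Ectasian, Stenian

End of Calymmian = 1400 Ma; start of Tonian = 1000 Ma.
Gap = 1400 − 1000 = 400 Myr.
Periods wholly inside 1400–1000 Ma: Ectasian (1400–1200), Stenian (1200–1000).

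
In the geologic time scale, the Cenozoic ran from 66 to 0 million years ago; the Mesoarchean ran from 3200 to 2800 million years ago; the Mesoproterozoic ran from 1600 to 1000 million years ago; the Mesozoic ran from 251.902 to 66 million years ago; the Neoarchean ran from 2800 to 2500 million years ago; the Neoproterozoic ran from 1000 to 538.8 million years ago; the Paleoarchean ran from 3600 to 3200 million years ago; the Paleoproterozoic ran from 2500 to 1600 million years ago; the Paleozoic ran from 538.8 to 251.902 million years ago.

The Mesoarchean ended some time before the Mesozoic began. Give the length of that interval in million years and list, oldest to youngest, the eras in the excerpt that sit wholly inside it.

2548.098 million years; Neoarchean, Paleoproterozoic, Mesoproterozoic, Neoproterozoic, Paleozoic

The Mesoarchean closes at 2800 Ma and the Mesozoic opens at 251.902 Ma, so the interval is 2800 − 251.902 = 2548.098 Myr.
An era fits inside if it starts at or after 2800 Ma and ends at or before 251.902 Ma; oldest first that gives Neoarchean, Paleoproterozoic, Mesoproterozoic, Neoproterozoic, Paleozoic.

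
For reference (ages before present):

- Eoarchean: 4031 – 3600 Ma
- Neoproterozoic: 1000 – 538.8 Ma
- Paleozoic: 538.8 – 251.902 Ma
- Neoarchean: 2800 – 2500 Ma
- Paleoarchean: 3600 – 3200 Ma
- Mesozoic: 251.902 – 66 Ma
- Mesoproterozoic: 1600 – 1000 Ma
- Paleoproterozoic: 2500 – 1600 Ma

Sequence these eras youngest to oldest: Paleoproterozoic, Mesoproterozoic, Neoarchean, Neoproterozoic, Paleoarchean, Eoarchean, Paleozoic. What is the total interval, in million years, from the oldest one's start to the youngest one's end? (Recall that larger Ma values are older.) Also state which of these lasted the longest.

Paleozoic, Neoproterozoic, Mesoproterozoic, Paleoproterozoic, Neoarchean, Paleoarchean, Eoarchean; total span 3779.098 Myr; longest is Paleoproterozoic

From the excerpt: Paleoproterozoic 2500–1600; Mesoproterozoic 1600–1000; Neoarchean 2800–2500; Neoproterozoic 1000–538.8; Paleoarchean 3600–3200; Eoarchean 4031–3600; Paleozoic 538.8–251.902 (Ma).
Larger Ma is earlier, so the oldest is Eoarchean and the youngest is Paleozoic; youngest to oldest: Paleozoic, Neoproterozoic, Mesoproterozoic, Paleoproterozoic, Neoarchean, Paleoarchean, Eoarchean.
Oldest start 4031 minus youngest end 251.902 gives 3779.098 Myr overall.
Individual lengths (start − end): Neoproterozoic 461.2; Paleoarchean 400; Paleoproterozoic 900; Mesoproterozoic 600; Neoarchean 300; Eoarchean 431; Paleozoic 286.898. The largest is Paleoproterozoic at 900 Myr.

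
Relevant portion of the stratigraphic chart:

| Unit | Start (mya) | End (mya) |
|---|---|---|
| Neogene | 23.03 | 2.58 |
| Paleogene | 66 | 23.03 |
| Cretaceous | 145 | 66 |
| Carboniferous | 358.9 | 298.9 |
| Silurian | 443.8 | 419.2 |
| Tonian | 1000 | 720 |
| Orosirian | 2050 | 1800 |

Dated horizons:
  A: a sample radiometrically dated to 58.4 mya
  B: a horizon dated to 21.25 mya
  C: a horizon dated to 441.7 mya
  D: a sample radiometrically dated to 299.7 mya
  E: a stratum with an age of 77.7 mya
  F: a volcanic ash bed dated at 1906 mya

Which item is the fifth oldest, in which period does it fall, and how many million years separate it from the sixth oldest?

Sorted oldest-first by Ma: F (1906), C (441.7), D (299.7), E (77.7), A (58.4), B (21.25).
The fifth oldest is A at 58.4 Ma, which lies in 66–23.03 Ma: the Paleogene.
The sixth oldest is B at 21.25 Ma; separation = |58.4 − 21.25| = 37.15 Myr.

A, in the Paleogene; 37.15 million years to B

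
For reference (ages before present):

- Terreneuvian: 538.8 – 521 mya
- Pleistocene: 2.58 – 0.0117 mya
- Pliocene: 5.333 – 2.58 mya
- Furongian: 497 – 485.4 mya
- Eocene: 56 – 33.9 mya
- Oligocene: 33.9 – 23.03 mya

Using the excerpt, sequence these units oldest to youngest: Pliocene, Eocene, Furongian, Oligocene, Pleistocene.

Read off each span (Ma): Pliocene 5.333–2.58; Eocene 56–33.9; Furongian 497–485.4; Oligocene 33.9–23.03; Pleistocene 2.58–0.0117.
Larger Ma is older, so oldest→youngest is Furongian, Eocene, Oligocene, Pliocene, Pleistocene.

Furongian, Eocene, Oligocene, Pliocene, Pleistocene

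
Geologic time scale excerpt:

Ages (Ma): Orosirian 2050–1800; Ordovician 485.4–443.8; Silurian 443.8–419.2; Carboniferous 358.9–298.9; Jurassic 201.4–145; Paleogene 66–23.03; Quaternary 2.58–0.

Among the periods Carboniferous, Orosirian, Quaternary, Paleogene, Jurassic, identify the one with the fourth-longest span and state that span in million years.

Durations: Carboniferous 60; Orosirian 250; Quaternary 2.58; Paleogene 42.97; Jurassic 56.4 Myr.
Sorted longest-first: Orosirian (250), Carboniferous (60), Jurassic (56.4), Paleogene (42.97), Quaternary (2.58).
The fourth longest is Paleogene at 42.97 Myr.

Paleogene, 42.97 million years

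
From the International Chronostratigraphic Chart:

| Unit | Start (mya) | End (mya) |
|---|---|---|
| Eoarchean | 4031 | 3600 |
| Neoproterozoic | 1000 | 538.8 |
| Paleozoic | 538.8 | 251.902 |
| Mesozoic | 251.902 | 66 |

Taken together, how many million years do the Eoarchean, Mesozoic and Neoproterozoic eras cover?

1078.102 million years

Each duration: Eoarchean = 431; Mesozoic = 185.902; Neoproterozoic = 461.2.
Sum: 431 + 185.902 + 461.2 = 1078.102 Myr.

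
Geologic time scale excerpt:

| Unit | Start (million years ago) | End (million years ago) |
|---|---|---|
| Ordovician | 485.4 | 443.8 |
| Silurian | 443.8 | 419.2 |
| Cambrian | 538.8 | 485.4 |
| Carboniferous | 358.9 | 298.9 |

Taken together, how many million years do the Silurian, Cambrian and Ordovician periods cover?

Each duration: Silurian = 24.6; Cambrian = 53.4; Ordovician = 41.6.
Sum: 24.6 + 53.4 + 41.6 = 119.6 Myr.

119.6 million years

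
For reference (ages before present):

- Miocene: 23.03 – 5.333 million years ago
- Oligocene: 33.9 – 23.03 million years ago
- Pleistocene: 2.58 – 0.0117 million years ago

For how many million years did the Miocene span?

17.697 million years

23.03 − 5.333 = 17.697 million years.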